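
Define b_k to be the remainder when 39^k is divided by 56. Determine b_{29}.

b_1 = 39,  b_2 = 9,  b_3 = 15,  b_4 = 25,  b_5 = 23,  b_6 = 1,  b_7 = 39.
The sequence repeats with period 6.
So b_{29} = b_{1 + ((29-1) mod 6)} = b_5 = 23.

23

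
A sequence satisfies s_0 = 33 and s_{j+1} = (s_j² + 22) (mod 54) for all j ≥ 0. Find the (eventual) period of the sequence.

9

Computing terms: s_0 = 33, s_1 = 31, s_2 = 11, s_3 = 35, s_4 = 5, s_5 = 47, s_6 = 17, s_7 = 41, s_8 = 29, s_9 = 53, s_{10} = 23, s_{11} = 11.
Since s_{11} = s_2 = 11, the sequence is eventually periodic: after a pre-period of length 2 it cycles with period 9.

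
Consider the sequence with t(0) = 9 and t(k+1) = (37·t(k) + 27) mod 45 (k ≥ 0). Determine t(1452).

9

Listing terms: t(0) = 9, t(1) = 0, t(2) = 27, t(3) = 36, t(4) = 9.
Since t(4) = t(0) = 9, the sequence is periodic with period 4.
(1452 - 0) mod 4 = 0, so t(1452) = t(0) = 9.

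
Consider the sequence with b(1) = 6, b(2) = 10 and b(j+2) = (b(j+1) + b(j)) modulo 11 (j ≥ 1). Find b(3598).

2

Computing terms: b(1) = 6, b(2) = 10, b(3) = 5, b(4) = 4, b(5) = 9, b(6) = 2, b(7) = 0, b(8) = 2, b(9) = 2, b(10) = 4, b(11) = 6, b(12) = 10.
The sequence repeats with period 10.
So b(3598) = b(1 + ((3598-1) mod 10)) = b(8) = 2.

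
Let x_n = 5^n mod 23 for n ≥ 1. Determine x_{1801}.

7

Computing terms: x_1 = 5; x_2 = 2; x_3 = 10; x_4 = 4; x_5 = 20; x_6 = 8; x_7 = 17; x_8 = 16; x_9 = 11; x_{10} = 9; x_{11} = 22; x_{12} = 18; x_{13} = 21; x_{14} = 13; x_{15} = 19; x_{16} = 3; x_{17} = 15; x_{18} = 6; x_{19} = 7; x_{20} = 12; x_{21} = 14; x_{22} = 1; x_{23} = 5.
Since x_{23} = x_1 = 5, the sequence is periodic with period 22.
So x_{1801} = x_{1 + ((1801-1) mod 22)} = x_{19} = 7.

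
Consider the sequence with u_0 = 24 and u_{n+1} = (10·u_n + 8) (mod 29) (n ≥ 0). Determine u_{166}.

4

We have u_0 = 24; u_1 = 16; u_2 = 23; u_3 = 6; u_4 = 10; u_5 = 21; u_6 = 15; u_7 = 13; u_8 = 22; u_9 = 25; u_{10} = 26; u_{11} = 7; u_{12} = 20; u_{13} = 5; u_{14} = 0; u_{15} = 8; u_{16} = 1; u_{17} = 18; u_{18} = 14; u_{19} = 3; u_{20} = 9; u_{21} = 11; u_{22} = 2; u_{23} = 28; u_{24} = 27; u_{25} = 17; u_{26} = 4; u_{27} = 19; u_{28} = 24.
Since u_{28} = u_0 = 24, the sequence is periodic with period 28.
(166 - 0) mod 28 = 26, so u_{166} = u_{26} = 4.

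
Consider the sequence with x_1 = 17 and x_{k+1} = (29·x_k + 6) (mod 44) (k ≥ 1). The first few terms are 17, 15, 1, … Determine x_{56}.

3

Listing terms: x_1 = 17, x_2 = 15, x_3 = 1, x_4 = 35, x_5 = 9, x_6 = 3, x_7 = 5, x_8 = 19, x_9 = 29, x_{10} = 11, x_{11} = 17.
Since x_{11} = x_1 = 17, the sequence is periodic with period 10.
(56 - 1) mod 10 = 5, so x_{56} = x_6 = 3.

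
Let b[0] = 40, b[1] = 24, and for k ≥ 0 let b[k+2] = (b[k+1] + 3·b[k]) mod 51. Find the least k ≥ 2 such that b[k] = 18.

8

b[0] = 40,  b[1] = 24,  b[2] = 42,  b[3] = 12,  b[4] = 36,  b[5] = 21,  b[6] = 27,  b[7] = 39,  b[8] = 18,  b[9] = 33,  b[10] = 36,  b[11] = 33,  b[12] = 39,  b[13] = 36,  b[14] = 0,  b[15] = 6,  b[16] = 6,  b[17] = 24,  b[18] = 42.
Since (b[17], b[18]) = (b[1], b[2]) = (24, 42) (two consecutive terms determine the rest), the sequence is eventually periodic: after a pre-period of length 1 it cycles with period 16.
The value 18 first appears (with k ≥ 2) at b[8].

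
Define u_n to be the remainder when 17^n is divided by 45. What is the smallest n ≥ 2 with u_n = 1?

u_1 = 17, u_2 = 19, u_3 = 8, u_4 = 1, u_5 = 17.
Since u_5 = u_1 = 17, the sequence is periodic with period 4.
The value 1 first appears (with n ≥ 2) at u_4.

4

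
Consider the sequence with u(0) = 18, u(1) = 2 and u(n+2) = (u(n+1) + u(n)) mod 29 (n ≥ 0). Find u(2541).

Listing terms: u(0) = 18; u(1) = 2; u(2) = 20; u(3) = 22; u(4) = 13; u(5) = 6; u(6) = 19; u(7) = 25; u(8) = 15; u(9) = 11; u(10) = 26; u(11) = 8; u(12) = 5; u(13) = 13; u(14) = 18; u(15) = 2.
Since (u(14), u(15)) = (u(0), u(1)) = (18, 2) (two consecutive terms determine the rest), the sequence is periodic with period 14.
(2541 - 0) mod 14 = 7, so u(2541) = u(7) = 25.

25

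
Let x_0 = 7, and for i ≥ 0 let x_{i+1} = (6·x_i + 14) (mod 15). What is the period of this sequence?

5

x_0 = 7, x_1 = 11, x_2 = 5, x_3 = 14, x_4 = 8, x_5 = 2, x_6 = 11.
Since x_6 = x_1 = 11, the sequence is eventually periodic: after a pre-period of length 1 it cycles with period 5.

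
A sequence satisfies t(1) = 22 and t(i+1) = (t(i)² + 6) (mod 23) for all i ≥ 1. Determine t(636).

t(1) = 22, t(2) = 7, t(3) = 9, t(4) = 18, t(5) = 8, t(6) = 1, t(7) = 7.
Since t(7) = t(2) = 7, the sequence is eventually periodic: after a pre-period of length 1 it cycles with period 5.
For i ≥ 2, t(i) depends only on (i - 2) mod 5. (636 - 2) mod 5 = 4, so t(636) = t(6) = 1.

1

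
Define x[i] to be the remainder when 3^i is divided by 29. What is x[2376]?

24

Listing terms: x[1] = 3,  x[2] = 9,  x[3] = 27,  x[4] = 23,  x[5] = 11,  x[6] = 4,  x[7] = 12,  x[8] = 7,  x[9] = 21,  x[10] = 5,  x[11] = 15,  x[12] = 16,  x[13] = 19,  x[14] = 28,  x[15] = 26,  x[16] = 20,  x[17] = 2,  x[18] = 6,  x[19] = 18,  x[20] = 25,  x[21] = 17,  x[22] = 22,  x[23] = 8,  x[24] = 24,  x[25] = 14,  x[26] = 13,  x[27] = 10,  x[28] = 1,  x[29] = 3.
Since x[29] = x[1] = 3, the sequence is periodic with period 28.
(2376 - 1) mod 28 = 23, so x[2376] = x[24] = 24.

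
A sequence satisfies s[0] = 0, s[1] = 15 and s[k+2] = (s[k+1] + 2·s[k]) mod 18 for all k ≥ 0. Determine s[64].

We have s[0] = 0, s[1] = 15, s[2] = 15, s[3] = 9, s[4] = 3, s[5] = 3, s[6] = 9, s[7] = 15, s[8] = 15.
Since (s[7], s[8]) = (s[1], s[2]) = (15, 15) (two consecutive terms determine the rest), the sequence is eventually periodic: after a pre-period of length 1 it cycles with period 6.
For k ≥ 1, s[k] depends only on (k - 1) mod 6. (64 - 1) mod 6 = 3, so s[64] = s[4] = 3.

3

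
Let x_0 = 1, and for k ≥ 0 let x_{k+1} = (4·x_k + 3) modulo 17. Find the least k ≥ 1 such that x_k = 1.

We have x_0 = 1,  x_1 = 7,  x_2 = 14,  x_3 = 8,  x_4 = 1.
Since x_4 = x_0 = 1, the sequence is periodic with period 4.
The value 1 next appears (with k ≥ 1) at x_4.

4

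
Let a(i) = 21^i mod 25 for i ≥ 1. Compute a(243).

Computing terms: a(1) = 21; a(2) = 16; a(3) = 11; a(4) = 6; a(5) = 1; a(6) = 21.
The sequence repeats with period 5.
(243 - 1) mod 5 = 2, so a(243) = a(3) = 11.

11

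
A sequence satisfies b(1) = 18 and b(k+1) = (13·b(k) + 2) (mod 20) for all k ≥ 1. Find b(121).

18

Listing terms: b(1) = 18,  b(2) = 16,  b(3) = 10,  b(4) = 12,  b(5) = 18.
The sequence repeats with period 4.
(121 - 1) mod 4 = 0, so b(121) = b(1) = 18.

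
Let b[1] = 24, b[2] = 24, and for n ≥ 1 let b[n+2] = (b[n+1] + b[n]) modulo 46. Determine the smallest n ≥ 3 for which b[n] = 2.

We have b[1] = 24,  b[2] = 24,  b[3] = 2,  b[4] = 26,  b[5] = 28,  b[6] = 8,  b[7] = 36,  b[8] = 44,  b[9] = 34,  b[10] = 32,  b[11] = 20,  b[12] = 6,  b[13] = 26,  b[14] = 32,  b[15] = 12,  b[16] = 44,  b[17] = 10,  b[18] = 8,  b[19] = 18,  b[20] = 26,  b[21] = 44,  b[22] = 24,  b[23] = 22,  b[24] = 0,  b[25] = 22,  b[26] = 22,  b[27] = 44,  b[28] = 20,  b[29] = 18,  b[30] = 38,  b[31] = 10,  b[32] = 2,  b[33] = 12,  b[34] = 14,  b[35] = 26,  b[36] = 40,  b[37] = 20,  b[38] = 14,  b[39] = 34,  b[40] = 2,  b[41] = 36,  b[42] = 38,  b[43] = 28,  b[44] = 20,  b[45] = 2,  b[46] = 22,  b[47] = 24,  b[48] = 0,  b[49] = 24,  b[50] = 24.
The sequence repeats with period 48.
The value 2 first appears (with n ≥ 3) at b[3].

3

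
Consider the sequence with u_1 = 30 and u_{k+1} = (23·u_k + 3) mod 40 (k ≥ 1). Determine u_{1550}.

13

We have u_1 = 30, u_2 = 13, u_3 = 22, u_4 = 29, u_5 = 30.
Since u_5 = u_1 = 30, the sequence is periodic with period 4.
So u_{1550} = u_{1 + ((1550-1) mod 4)} = u_2 = 13.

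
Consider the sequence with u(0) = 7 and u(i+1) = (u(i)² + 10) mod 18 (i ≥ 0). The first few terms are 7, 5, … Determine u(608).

We have u(0) = 7, u(1) = 5, u(2) = 17, u(3) = 11, u(4) = 5.
Since u(4) = u(1) = 5, the sequence is eventually periodic: after a pre-period of length 1 it cycles with period 3.
For i ≥ 1, u(i) depends only on (i - 1) mod 3. (608 - 1) mod 3 = 1, so u(608) = u(2) = 17.

17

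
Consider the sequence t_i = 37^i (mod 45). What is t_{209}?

37

Computing terms: t_1 = 37, t_2 = 19, t_3 = 28, t_4 = 1, t_5 = 37.
The sequence repeats with period 4.
So t_{209} = t_{1 + ((209-1) mod 4)} = t_1 = 37.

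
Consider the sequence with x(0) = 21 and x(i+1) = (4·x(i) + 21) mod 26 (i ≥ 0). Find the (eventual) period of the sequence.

6

Computing terms: x(0) = 21; x(1) = 1; x(2) = 25; x(3) = 17; x(4) = 11; x(5) = 13; x(6) = 21.
Since x(6) = x(0) = 21, the sequence is periodic with period 6.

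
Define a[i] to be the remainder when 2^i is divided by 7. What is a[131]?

4

We have a[1] = 2, a[2] = 4, a[3] = 1, a[4] = 2.
Since a[4] = a[1] = 2, the sequence is periodic with period 3.
So a[131] = a[1 + ((131-1) mod 3)] = a[2] = 4.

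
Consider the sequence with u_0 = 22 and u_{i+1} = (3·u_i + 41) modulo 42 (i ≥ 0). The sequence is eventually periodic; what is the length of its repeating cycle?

u_0 = 22; u_1 = 23; u_2 = 26; u_3 = 35; u_4 = 20; u_5 = 17; u_6 = 8; u_7 = 23.
Since u_7 = u_1 = 23, the sequence is eventually periodic: after a pre-period of length 1 it cycles with period 6.

6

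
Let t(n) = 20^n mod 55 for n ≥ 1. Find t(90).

45

Computing terms: t(1) = 20,  t(2) = 15,  t(3) = 25,  t(4) = 5,  t(5) = 45,  t(6) = 20.
The sequence repeats with period 5.
(90 - 1) mod 5 = 4, so t(90) = t(5) = 45.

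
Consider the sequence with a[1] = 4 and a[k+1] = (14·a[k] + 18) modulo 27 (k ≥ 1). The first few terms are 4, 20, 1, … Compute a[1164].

17

a[1] = 4; a[2] = 20; a[3] = 1; a[4] = 5; a[5] = 7; a[6] = 8; a[7] = 22; a[8] = 2; a[9] = 19; a[10] = 14; a[11] = 25; a[12] = 17; a[13] = 13; a[14] = 11; a[15] = 10; a[16] = 23; a[17] = 16; a[18] = 26; a[19] = 4.
The sequence repeats with period 18.
So a[1164] = a[1 + ((1164-1) mod 18)] = a[12] = 17.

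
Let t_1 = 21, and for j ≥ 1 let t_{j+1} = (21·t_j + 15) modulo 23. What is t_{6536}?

19

t_1 = 21,  t_2 = 19,  t_3 = 0,  t_4 = 15,  t_5 = 8,  t_6 = 22,  t_7 = 17,  t_8 = 4,  t_9 = 7,  t_{10} = 1,  t_{11} = 13,  t_{12} = 12,  t_{13} = 14,  t_{14} = 10,  t_{15} = 18,  t_{16} = 2,  t_{17} = 11,  t_{18} = 16,  t_{19} = 6,  t_{20} = 3,  t_{21} = 9,  t_{22} = 20,  t_{23} = 21.
Since t_{23} = t_1 = 21, the sequence is periodic with period 22.
(6536 - 1) mod 22 = 1, so t_{6536} = t_2 = 19.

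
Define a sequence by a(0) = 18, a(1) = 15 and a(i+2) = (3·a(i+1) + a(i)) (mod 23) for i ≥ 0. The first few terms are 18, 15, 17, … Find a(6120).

Listing terms: a(0) = 18; a(1) = 15; a(2) = 17; a(3) = 20; a(4) = 8; a(5) = 21; a(6) = 2; a(7) = 4; a(8) = 14; a(9) = 0; a(10) = 14; a(11) = 19; a(12) = 2; a(13) = 2; a(14) = 8; a(15) = 3; a(16) = 17; a(17) = 8; a(18) = 18; a(19) = 16; a(20) = 20; a(21) = 7; a(22) = 18; a(23) = 15.
The sequence repeats with period 22.
(6120 - 0) mod 22 = 4, so a(6120) = a(4) = 8.

8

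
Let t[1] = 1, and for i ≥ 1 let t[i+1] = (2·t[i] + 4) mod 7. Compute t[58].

1

Listing terms: t[1] = 1,  t[2] = 6,  t[3] = 2,  t[4] = 1.
The sequence repeats with period 3.
So t[58] = t[1 + ((58-1) mod 3)] = t[1] = 1.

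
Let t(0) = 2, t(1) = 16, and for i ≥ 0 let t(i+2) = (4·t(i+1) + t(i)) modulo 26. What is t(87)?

Listing terms: t(0) = 2,  t(1) = 16,  t(2) = 14,  t(3) = 20,  t(4) = 16,  t(5) = 6,  t(6) = 14,  t(7) = 10,  t(8) = 2,  t(9) = 18,  t(10) = 22,  t(11) = 2,  t(12) = 4,  t(13) = 18,  t(14) = 24,  t(15) = 10,  t(16) = 12,  t(17) = 6,  t(18) = 10,  t(19) = 20,  t(20) = 12,  t(21) = 16,  t(22) = 24,  t(23) = 8,  t(24) = 4,  t(25) = 24,  t(26) = 22,  t(27) = 8,  t(28) = 2,  t(29) = 16.
Since (t(28), t(29)) = (t(0), t(1)) = (2, 16) (two consecutive terms determine the rest), the sequence is periodic with period 28.
So t(87) = t(0 + ((87-0) mod 28)) = t(3) = 20.

20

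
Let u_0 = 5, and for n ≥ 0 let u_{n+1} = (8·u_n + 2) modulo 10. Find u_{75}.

6

We have u_0 = 5,  u_1 = 2,  u_2 = 8,  u_3 = 6,  u_4 = 0,  u_5 = 2.
Since u_5 = u_1 = 2, the sequence is eventually periodic: after a pre-period of length 1 it cycles with period 4.
For n ≥ 1, u_n depends only on (n - 1) mod 4. (75 - 1) mod 4 = 2, so u_{75} = u_3 = 6.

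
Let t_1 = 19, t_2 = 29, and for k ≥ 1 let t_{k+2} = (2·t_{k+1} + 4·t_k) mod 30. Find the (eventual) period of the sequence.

t_1 = 19,  t_2 = 29,  t_3 = 14,  t_4 = 24,  t_5 = 14,  t_6 = 4,  t_7 = 4,  t_8 = 24,  t_9 = 4,  t_{10} = 14,  t_{11} = 14,  t_{12} = 24.
Since (t_{11}, t_{12}) = (t_3, t_4) = (14, 24) (two consecutive terms determine the rest), the sequence is eventually periodic: after a pre-period of length 2 it cycles with period 8.

8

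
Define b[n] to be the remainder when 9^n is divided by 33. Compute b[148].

3

b[1] = 9; b[2] = 15; b[3] = 3; b[4] = 27; b[5] = 12; b[6] = 9.
The sequence repeats with period 5.
So b[148] = b[1 + ((148-1) mod 5)] = b[3] = 3.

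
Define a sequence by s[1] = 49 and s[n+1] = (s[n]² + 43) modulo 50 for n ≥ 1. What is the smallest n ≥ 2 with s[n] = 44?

s[1] = 49; s[2] = 44; s[3] = 29; s[4] = 34; s[5] = 49.
Since s[5] = s[1] = 49, the sequence is periodic with period 4.
The value 44 first appears (with n ≥ 2) at s[2].

2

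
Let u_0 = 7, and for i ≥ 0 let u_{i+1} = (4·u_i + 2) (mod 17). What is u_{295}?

14

u_0 = 7,  u_1 = 13,  u_2 = 3,  u_3 = 14,  u_4 = 7.
Since u_4 = u_0 = 7, the sequence is periodic with period 4.
(295 - 0) mod 4 = 3, so u_{295} = u_3 = 14.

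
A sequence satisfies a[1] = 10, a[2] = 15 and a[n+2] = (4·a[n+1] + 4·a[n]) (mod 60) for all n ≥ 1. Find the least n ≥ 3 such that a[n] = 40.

3

We have a[1] = 10; a[2] = 15; a[3] = 40; a[4] = 40; a[5] = 20; a[6] = 0; a[7] = 20; a[8] = 20; a[9] = 40; a[10] = 0; a[11] = 40; a[12] = 40.
Since (a[11], a[12]) = (a[3], a[4]) = (40, 40) (two consecutive terms determine the rest), the sequence is eventually periodic: after a pre-period of length 2 it cycles with period 8.
The value 40 first appears (with n ≥ 3) at a[3].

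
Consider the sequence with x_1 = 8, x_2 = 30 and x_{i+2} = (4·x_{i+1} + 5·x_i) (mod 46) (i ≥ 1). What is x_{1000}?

22

x_1 = 8,  x_2 = 30,  x_3 = 22,  x_4 = 8,  x_5 = 4,  x_6 = 10,  x_7 = 14,  x_8 = 14,  x_9 = 34,  x_{10} = 22,  x_{11} = 28,  x_{12} = 38,  x_{13} = 16,  x_{14} = 24,  x_{15} = 38,  x_{16} = 42,  x_{17} = 36,  x_{18} = 32,  x_{19} = 32,  x_{20} = 12,  x_{21} = 24,  x_{22} = 18,  x_{23} = 8,  x_{24} = 30.
The sequence repeats with period 22.
(1000 - 1) mod 22 = 9, so x_{1000} = x_{10} = 22.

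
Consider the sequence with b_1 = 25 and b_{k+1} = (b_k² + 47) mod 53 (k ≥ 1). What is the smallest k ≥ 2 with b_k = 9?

Listing terms: b_1 = 25,  b_2 = 36,  b_3 = 18,  b_4 = 0,  b_5 = 47,  b_6 = 30,  b_7 = 46,  b_8 = 43,  b_9 = 41,  b_{10} = 32,  b_{11} = 11,  b_{12} = 9,  b_{13} = 22,  b_{14} = 1,  b_{15} = 48,  b_{16} = 19,  b_{17} = 37,  b_{18} = 38,  b_{19} = 7,  b_{20} = 43.
Since b_{20} = b_8 = 43, the sequence is eventually periodic: after a pre-period of length 7 it cycles with period 12.
The value 9 first appears (with k ≥ 2) at b_{12}.

12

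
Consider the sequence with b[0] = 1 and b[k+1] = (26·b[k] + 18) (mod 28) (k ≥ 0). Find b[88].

Listing terms: b[0] = 1, b[1] = 16, b[2] = 14, b[3] = 18, b[4] = 10, b[5] = 26, b[6] = 22, b[7] = 2, b[8] = 14.
Since b[8] = b[2] = 14, the sequence is eventually periodic: after a pre-period of length 2 it cycles with period 6.
For k ≥ 2, b[k] depends only on (k - 2) mod 6. (88 - 2) mod 6 = 2, so b[88] = b[4] = 10.

10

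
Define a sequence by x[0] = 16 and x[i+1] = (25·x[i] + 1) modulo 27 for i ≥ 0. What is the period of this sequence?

Listing terms: x[0] = 16,  x[1] = 23,  x[2] = 9,  x[3] = 10,  x[4] = 8,  x[5] = 12,  x[6] = 4,  x[7] = 20,  x[8] = 15,  x[9] = 25,  x[10] = 5,  x[11] = 18,  x[12] = 19,  x[13] = 17,  x[14] = 21,  x[15] = 13,  x[16] = 2,  x[17] = 24,  x[18] = 7,  x[19] = 14,  x[20] = 0,  x[21] = 1,  x[22] = 26,  x[23] = 3,  x[24] = 22,  x[25] = 11,  x[26] = 6,  x[27] = 16.
The sequence repeats with period 27.

27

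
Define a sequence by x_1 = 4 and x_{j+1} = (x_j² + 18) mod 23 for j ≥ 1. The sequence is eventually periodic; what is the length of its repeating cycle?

Computing terms: x_1 = 4, x_2 = 11, x_3 = 1, x_4 = 19, x_5 = 11.
Since x_5 = x_2 = 11, the sequence is eventually periodic: after a pre-period of length 1 it cycles with period 3.

3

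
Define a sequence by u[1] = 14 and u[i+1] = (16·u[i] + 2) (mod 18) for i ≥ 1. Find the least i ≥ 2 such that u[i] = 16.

u[1] = 14; u[2] = 10; u[3] = 0; u[4] = 2; u[5] = 16; u[6] = 6; u[7] = 8; u[8] = 4; u[9] = 12; u[10] = 14.
The sequence repeats with period 9.
The value 16 first appears (with i ≥ 2) at u[5].

5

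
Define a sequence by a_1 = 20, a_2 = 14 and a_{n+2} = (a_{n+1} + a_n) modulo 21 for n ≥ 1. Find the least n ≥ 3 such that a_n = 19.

5

a_1 = 20,  a_2 = 14,  a_3 = 13,  a_4 = 6,  a_5 = 19,  a_6 = 4,  a_7 = 2,  a_8 = 6,  a_9 = 8,  a_{10} = 14,  a_{11} = 1,  a_{12} = 15,  a_{13} = 16,  a_{14} = 10,  a_{15} = 5,  a_{16} = 15,  a_{17} = 20,  a_{18} = 14.
Since (a_{17}, a_{18}) = (a_1, a_2) = (20, 14) (two consecutive terms determine the rest), the sequence is periodic with period 16.
The value 19 first appears (with n ≥ 3) at a_5.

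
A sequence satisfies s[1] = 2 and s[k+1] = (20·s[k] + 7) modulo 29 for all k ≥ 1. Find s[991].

10

s[1] = 2, s[2] = 18, s[3] = 19, s[4] = 10, s[5] = 4, s[6] = 0, s[7] = 7, s[8] = 2.
Since s[8] = s[1] = 2, the sequence is periodic with period 7.
So s[991] = s[1 + ((991-1) mod 7)] = s[4] = 10.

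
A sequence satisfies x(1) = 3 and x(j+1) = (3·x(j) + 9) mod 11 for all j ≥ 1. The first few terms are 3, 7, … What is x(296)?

3

x(1) = 3; x(2) = 7; x(3) = 8; x(4) = 0; x(5) = 9; x(6) = 3.
The sequence repeats with period 5.
(296 - 1) mod 5 = 0, so x(296) = x(1) = 3.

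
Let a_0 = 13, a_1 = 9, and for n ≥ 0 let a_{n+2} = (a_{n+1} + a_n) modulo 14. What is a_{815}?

10

Computing terms: a_0 = 13, a_1 = 9, a_2 = 8, a_3 = 3, a_4 = 11, a_5 = 0, a_6 = 11, a_7 = 11, a_8 = 8, a_9 = 5, a_{10} = 13, a_{11} = 4, a_{12} = 3, a_{13} = 7, a_{14} = 10, a_{15} = 3, a_{16} = 13, a_{17} = 2, a_{18} = 1, a_{19} = 3, a_{20} = 4, a_{21} = 7, a_{22} = 11, a_{23} = 4, a_{24} = 1, a_{25} = 5, a_{26} = 6, a_{27} = 11, a_{28} = 3, a_{29} = 0, a_{30} = 3, a_{31} = 3, a_{32} = 6, a_{33} = 9, a_{34} = 1, a_{35} = 10, a_{36} = 11, a_{37} = 7, a_{38} = 4, a_{39} = 11, a_{40} = 1, a_{41} = 12, a_{42} = 13, a_{43} = 11, a_{44} = 10, a_{45} = 7, a_{46} = 3, a_{47} = 10, a_{48} = 13, a_{49} = 9.
Since (a_{48}, a_{49}) = (a_0, a_1) = (13, 9) (two consecutive terms determine the rest), the sequence is periodic with period 48.
(815 - 0) mod 48 = 47, so a_{815} = a_{47} = 10.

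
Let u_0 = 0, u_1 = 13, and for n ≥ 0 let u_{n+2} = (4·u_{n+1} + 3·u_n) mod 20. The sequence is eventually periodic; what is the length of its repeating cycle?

24

Listing terms: u_0 = 0, u_1 = 13, u_2 = 12, u_3 = 7, u_4 = 4, u_5 = 17, u_6 = 0, u_7 = 11, u_8 = 4, u_9 = 9, u_{10} = 8, u_{11} = 19, u_{12} = 0, u_{13} = 17, u_{14} = 8, u_{15} = 3, u_{16} = 16, u_{17} = 13, u_{18} = 0, u_{19} = 19, u_{20} = 16, u_{21} = 1, u_{22} = 12, u_{23} = 11, u_{24} = 0, u_{25} = 13.
Since (u_{24}, u_{25}) = (u_0, u_1) = (0, 13) (two consecutive terms determine the rest), the sequence is periodic with period 24.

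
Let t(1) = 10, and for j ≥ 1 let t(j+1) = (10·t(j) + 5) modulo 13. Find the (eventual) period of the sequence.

6

We have t(1) = 10, t(2) = 1, t(3) = 2, t(4) = 12, t(5) = 8, t(6) = 7, t(7) = 10.
Since t(7) = t(1) = 10, the sequence is periodic with period 6.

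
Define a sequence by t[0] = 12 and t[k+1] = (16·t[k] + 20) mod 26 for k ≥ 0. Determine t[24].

t[0] = 12, t[1] = 4, t[2] = 6, t[3] = 12.
Since t[3] = t[0] = 12, the sequence is periodic with period 3.
(24 - 0) mod 3 = 0, so t[24] = t[0] = 12.

12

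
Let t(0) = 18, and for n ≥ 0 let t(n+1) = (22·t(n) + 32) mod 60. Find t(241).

We have t(0) = 18; t(1) = 8; t(2) = 28; t(3) = 48; t(4) = 8.
Since t(4) = t(1) = 8, the sequence is eventually periodic: after a pre-period of length 1 it cycles with period 3.
For n ≥ 1, t(n) depends only on (n - 1) mod 3. (241 - 1) mod 3 = 0, so t(241) = t(1) = 8.

8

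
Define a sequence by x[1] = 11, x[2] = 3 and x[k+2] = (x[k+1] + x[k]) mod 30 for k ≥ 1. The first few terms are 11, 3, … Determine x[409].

Listing terms: x[1] = 11,  x[2] = 3,  x[3] = 14,  x[4] = 17,  x[5] = 1,  x[6] = 18,  x[7] = 19,  x[8] = 7,  x[9] = 26,  x[10] = 3,  x[11] = 29,  x[12] = 2,  x[13] = 1,  x[14] = 3,  x[15] = 4,  x[16] = 7,  x[17] = 11,  x[18] = 18,  x[19] = 29,  x[20] = 17,  x[21] = 16,  x[22] = 3,  x[23] = 19,  x[24] = 22,  x[25] = 11,  x[26] = 3.
Since (x[25], x[26]) = (x[1], x[2]) = (11, 3) (two consecutive terms determine the rest), the sequence is periodic with period 24.
(409 - 1) mod 24 = 0, so x[409] = x[1] = 11.

11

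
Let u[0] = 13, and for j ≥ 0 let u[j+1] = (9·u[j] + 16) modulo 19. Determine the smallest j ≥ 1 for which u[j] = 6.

We have u[0] = 13; u[1] = 0; u[2] = 16; u[3] = 8; u[4] = 12; u[5] = 10; u[6] = 11; u[7] = 1; u[8] = 6; u[9] = 13.
The sequence repeats with period 9.
The value 6 first appears (with j ≥ 1) at u[8].

8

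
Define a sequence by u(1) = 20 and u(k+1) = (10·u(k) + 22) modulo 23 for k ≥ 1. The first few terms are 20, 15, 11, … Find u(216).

u(1) = 20,  u(2) = 15,  u(3) = 11,  u(4) = 17,  u(5) = 8,  u(6) = 10,  u(7) = 7,  u(8) = 0,  u(9) = 22,  u(10) = 12,  u(11) = 4,  u(12) = 16,  u(13) = 21,  u(14) = 2,  u(15) = 19,  u(16) = 5,  u(17) = 3,  u(18) = 6,  u(19) = 13,  u(20) = 14,  u(21) = 1,  u(22) = 9,  u(23) = 20.
Since u(23) = u(1) = 20, the sequence is periodic with period 22.
So u(216) = u(1 + ((216-1) mod 22)) = u(18) = 6.

6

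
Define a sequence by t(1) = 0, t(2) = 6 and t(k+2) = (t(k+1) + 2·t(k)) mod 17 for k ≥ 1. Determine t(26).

6

t(1) = 0, t(2) = 6, t(3) = 6, t(4) = 1, t(5) = 13, t(6) = 15, t(7) = 7, t(8) = 3, t(9) = 0, t(10) = 6.
The sequence repeats with period 8.
(26 - 1) mod 8 = 1, so t(26) = t(2) = 6.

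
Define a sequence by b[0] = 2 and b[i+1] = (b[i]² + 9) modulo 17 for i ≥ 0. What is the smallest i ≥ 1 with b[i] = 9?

b[0] = 2, b[1] = 13, b[2] = 8, b[3] = 5, b[4] = 0, b[5] = 9, b[6] = 5.
Since b[6] = b[3] = 5, the sequence is eventually periodic: after a pre-period of length 3 it cycles with period 3.
The value 9 first appears (with i ≥ 1) at b[5].

5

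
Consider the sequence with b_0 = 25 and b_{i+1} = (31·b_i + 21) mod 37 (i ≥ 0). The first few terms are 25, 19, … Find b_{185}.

19

We have b_0 = 25, b_1 = 19, b_2 = 18, b_3 = 24, b_4 = 25.
Since b_4 = b_0 = 25, the sequence is periodic with period 4.
So b_{185} = b_{0 + ((185-0) mod 4)} = b_1 = 19.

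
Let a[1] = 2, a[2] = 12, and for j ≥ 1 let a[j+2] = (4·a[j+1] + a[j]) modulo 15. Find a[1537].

Computing terms: a[1] = 2, a[2] = 12, a[3] = 5, a[4] = 2, a[5] = 13, a[6] = 9, a[7] = 4, a[8] = 10, a[9] = 14, a[10] = 6, a[11] = 8, a[12] = 8, a[13] = 10, a[14] = 3, a[15] = 7, a[16] = 1, a[17] = 11, a[18] = 0, a[19] = 11, a[20] = 14, a[21] = 7, a[22] = 12, a[23] = 10, a[24] = 7, a[25] = 8, a[26] = 9, a[27] = 14, a[28] = 5, a[29] = 4, a[30] = 6, a[31] = 13, a[32] = 13, a[33] = 5, a[34] = 3, a[35] = 2, a[36] = 11, a[37] = 1, a[38] = 0, a[39] = 1, a[40] = 4, a[41] = 2, a[42] = 12.
Since (a[41], a[42]) = (a[1], a[2]) = (2, 12) (two consecutive terms determine the rest), the sequence is periodic with period 40.
So a[1537] = a[1 + ((1537-1) mod 40)] = a[17] = 11.

11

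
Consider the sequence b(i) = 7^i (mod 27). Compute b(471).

Listing terms: b(1) = 7,  b(2) = 22,  b(3) = 19,  b(4) = 25,  b(5) = 13,  b(6) = 10,  b(7) = 16,  b(8) = 4,  b(9) = 1,  b(10) = 7.
Since b(10) = b(1) = 7, the sequence is periodic with period 9.
(471 - 1) mod 9 = 2, so b(471) = b(3) = 19.

19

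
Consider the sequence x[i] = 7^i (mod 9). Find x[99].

1

We have x[1] = 7; x[2] = 4; x[3] = 1; x[4] = 7.
Since x[4] = x[1] = 7, the sequence is periodic with period 3.
So x[99] = x[1 + ((99-1) mod 3)] = x[3] = 1.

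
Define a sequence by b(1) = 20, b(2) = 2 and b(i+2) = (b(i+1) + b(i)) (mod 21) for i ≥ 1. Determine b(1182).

We have b(1) = 20; b(2) = 2; b(3) = 1; b(4) = 3; b(5) = 4; b(6) = 7; b(7) = 11; b(8) = 18; b(9) = 8; b(10) = 5; b(11) = 13; b(12) = 18; b(13) = 10; b(14) = 7; b(15) = 17; b(16) = 3; b(17) = 20; b(18) = 2.
Since (b(17), b(18)) = (b(1), b(2)) = (20, 2) (two consecutive terms determine the rest), the sequence is periodic with period 16.
(1182 - 1) mod 16 = 13, so b(1182) = b(14) = 7.

7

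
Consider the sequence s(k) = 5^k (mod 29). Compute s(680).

24

s(1) = 5, s(2) = 25, s(3) = 9, s(4) = 16, s(5) = 22, s(6) = 23, s(7) = 28, s(8) = 24, s(9) = 4, s(10) = 20, s(11) = 13, s(12) = 7, s(13) = 6, s(14) = 1, s(15) = 5.
The sequence repeats with period 14.
(680 - 1) mod 14 = 7, so s(680) = s(8) = 24.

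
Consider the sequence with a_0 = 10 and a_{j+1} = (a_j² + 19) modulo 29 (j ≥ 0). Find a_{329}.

15

Listing terms: a_0 = 10; a_1 = 3; a_2 = 28; a_3 = 20; a_4 = 13; a_5 = 14; a_6 = 12; a_7 = 18; a_8 = 24; a_9 = 15; a_{10} = 12.
Since a_{10} = a_6 = 12, the sequence is eventually periodic: after a pre-period of length 6 it cycles with period 4.
For j ≥ 6, a_j depends only on (j - 6) mod 4. (329 - 6) mod 4 = 3, so a_{329} = a_9 = 15.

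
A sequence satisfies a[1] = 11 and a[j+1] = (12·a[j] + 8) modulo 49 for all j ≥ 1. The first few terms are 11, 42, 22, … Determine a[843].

Computing terms: a[1] = 11; a[2] = 42; a[3] = 22; a[4] = 27; a[5] = 38; a[6] = 23; a[7] = 39; a[8] = 35; a[9] = 36; a[10] = 48; a[11] = 45; a[12] = 9; a[13] = 18; a[14] = 28; a[15] = 1; a[16] = 20; a[17] = 3; a[18] = 44; a[19] = 46; a[20] = 21; a[21] = 15; a[22] = 41; a[23] = 10; a[24] = 30; a[25] = 25; a[26] = 14; a[27] = 29; a[28] = 13; a[29] = 17; a[30] = 16; a[31] = 4; a[32] = 7; a[33] = 43; a[34] = 34; a[35] = 24; a[36] = 2; a[37] = 32; a[38] = 0; a[39] = 8; a[40] = 6; a[41] = 31; a[42] = 37; a[43] = 11.
The sequence repeats with period 42.
(843 - 1) mod 42 = 2, so a[843] = a[3] = 22.

22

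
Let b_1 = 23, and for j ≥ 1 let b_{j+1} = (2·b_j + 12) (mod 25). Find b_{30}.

8

We have b_1 = 23, b_2 = 8, b_3 = 3, b_4 = 18, b_5 = 23.
The sequence repeats with period 4.
So b_{30} = b_{1 + ((30-1) mod 4)} = b_2 = 8.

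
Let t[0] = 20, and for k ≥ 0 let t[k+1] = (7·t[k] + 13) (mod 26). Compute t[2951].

We have t[0] = 20,  t[1] = 23,  t[2] = 18,  t[3] = 9,  t[4] = 24,  t[5] = 25,  t[6] = 6,  t[7] = 3,  t[8] = 8,  t[9] = 17,  t[10] = 2,  t[11] = 1,  t[12] = 20.
Since t[12] = t[0] = 20, the sequence is periodic with period 12.
(2951 - 0) mod 12 = 11, so t[2951] = t[11] = 1.

1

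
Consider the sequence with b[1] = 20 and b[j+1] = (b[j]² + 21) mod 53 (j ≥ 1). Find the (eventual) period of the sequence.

Listing terms: b[1] = 20; b[2] = 50; b[3] = 30; b[4] = 20.
The sequence repeats with period 3.

3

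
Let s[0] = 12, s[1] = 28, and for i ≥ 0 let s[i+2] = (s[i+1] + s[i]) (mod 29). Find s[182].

12

s[0] = 12; s[1] = 28; s[2] = 11; s[3] = 10; s[4] = 21; s[5] = 2; s[6] = 23; s[7] = 25; s[8] = 19; s[9] = 15; s[10] = 5; s[11] = 20; s[12] = 25; s[13] = 16; s[14] = 12; s[15] = 28.
The sequence repeats with period 14.
(182 - 0) mod 14 = 0, so s[182] = s[0] = 12.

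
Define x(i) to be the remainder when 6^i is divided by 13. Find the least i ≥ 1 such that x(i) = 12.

6

We have x(0) = 1; x(1) = 6; x(2) = 10; x(3) = 8; x(4) = 9; x(5) = 2; x(6) = 12; x(7) = 7; x(8) = 3; x(9) = 5; x(10) = 4; x(11) = 11; x(12) = 1.
Since x(12) = x(0) = 1, the sequence is periodic with period 12.
The value 12 first appears (with i ≥ 1) at x(6).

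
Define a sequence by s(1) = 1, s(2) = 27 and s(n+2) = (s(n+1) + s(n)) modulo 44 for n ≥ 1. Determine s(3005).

39

Listing terms: s(1) = 1; s(2) = 27; s(3) = 28; s(4) = 11; s(5) = 39; s(6) = 6; s(7) = 1; s(8) = 7; s(9) = 8; s(10) = 15; s(11) = 23; s(12) = 38; s(13) = 17; s(14) = 11; s(15) = 28; s(16) = 39; s(17) = 23; s(18) = 18; s(19) = 41; s(20) = 15; s(21) = 12; s(22) = 27; s(23) = 39; s(24) = 22; s(25) = 17; s(26) = 39; s(27) = 12; s(28) = 7; s(29) = 19; s(30) = 26; s(31) = 1; s(32) = 27.
The sequence repeats with period 30.
(3005 - 1) mod 30 = 4, so s(3005) = s(5) = 39.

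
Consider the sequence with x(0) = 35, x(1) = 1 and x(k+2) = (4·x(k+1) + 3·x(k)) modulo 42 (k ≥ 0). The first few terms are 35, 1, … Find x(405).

31

Computing terms: x(0) = 35; x(1) = 1; x(2) = 25; x(3) = 19; x(4) = 25; x(5) = 31; x(6) = 31; x(7) = 7; x(8) = 37; x(9) = 1; x(10) = 31; x(11) = 1; x(12) = 13; x(13) = 13; x(14) = 7; x(15) = 25; x(16) = 37; x(17) = 13; x(18) = 37; x(19) = 19; x(20) = 19; x(21) = 7; x(22) = 1; x(23) = 25.
Since (x(22), x(23)) = (x(1), x(2)) = (1, 25) (two consecutive terms determine the rest), the sequence is eventually periodic: after a pre-period of length 1 it cycles with period 21.
For k ≥ 1, x(k) depends only on (k - 1) mod 21. (405 - 1) mod 21 = 5, so x(405) = x(6) = 31.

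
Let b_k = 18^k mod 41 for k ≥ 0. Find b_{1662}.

37

Listing terms: b_0 = 1; b_1 = 18; b_2 = 37; b_3 = 10; b_4 = 16; b_5 = 1.
Since b_5 = b_0 = 1, the sequence is periodic with period 5.
So b_{1662} = b_{0 + ((1662-0) mod 5)} = b_2 = 37.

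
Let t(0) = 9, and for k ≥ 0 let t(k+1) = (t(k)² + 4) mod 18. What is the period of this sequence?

3

t(0) = 9; t(1) = 13; t(2) = 11; t(3) = 17; t(4) = 5; t(5) = 11.
Since t(5) = t(2) = 11, the sequence is eventually periodic: after a pre-period of length 2 it cycles with period 3.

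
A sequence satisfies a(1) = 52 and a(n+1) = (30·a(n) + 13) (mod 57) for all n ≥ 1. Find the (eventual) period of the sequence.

3

a(1) = 52, a(2) = 34, a(3) = 7, a(4) = 52.
Since a(4) = a(1) = 52, the sequence is periodic with period 3.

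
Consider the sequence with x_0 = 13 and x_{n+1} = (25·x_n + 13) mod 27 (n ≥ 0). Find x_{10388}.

3

Computing terms: x_0 = 13,  x_1 = 14,  x_2 = 12,  x_3 = 16,  x_4 = 8,  x_5 = 24,  x_6 = 19,  x_7 = 2,  x_8 = 9,  x_9 = 22,  x_{10} = 23,  x_{11} = 21,  x_{12} = 25,  x_{13} = 17,  x_{14} = 6,  x_{15} = 1,  x_{16} = 11,  x_{17} = 18,  x_{18} = 4,  x_{19} = 5,  x_{20} = 3,  x_{21} = 7,  x_{22} = 26,  x_{23} = 15,  x_{24} = 10,  x_{25} = 20,  x_{26} = 0,  x_{27} = 13.
Since x_{27} = x_0 = 13, the sequence is periodic with period 27.
(10388 - 0) mod 27 = 20, so x_{10388} = x_{20} = 3.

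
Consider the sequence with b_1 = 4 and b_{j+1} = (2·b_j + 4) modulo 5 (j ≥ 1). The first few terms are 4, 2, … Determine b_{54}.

2

b_1 = 4,  b_2 = 2,  b_3 = 3,  b_4 = 0,  b_5 = 4.
Since b_5 = b_1 = 4, the sequence is periodic with period 4.
So b_{54} = b_{1 + ((54-1) mod 4)} = b_2 = 2.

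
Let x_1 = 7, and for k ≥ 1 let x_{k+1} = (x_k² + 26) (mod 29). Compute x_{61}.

3

We have x_1 = 7; x_2 = 17; x_3 = 25; x_4 = 13; x_5 = 21; x_6 = 3; x_7 = 6; x_8 = 4; x_9 = 13.
Since x_9 = x_4 = 13, the sequence is eventually periodic: after a pre-period of length 3 it cycles with period 5.
For k ≥ 4, x_k depends only on (k - 4) mod 5. (61 - 4) mod 5 = 2, so x_{61} = x_6 = 3.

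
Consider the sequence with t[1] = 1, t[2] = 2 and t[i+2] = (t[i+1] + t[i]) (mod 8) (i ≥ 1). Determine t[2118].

5

We have t[1] = 1, t[2] = 2, t[3] = 3, t[4] = 5, t[5] = 0, t[6] = 5, t[7] = 5, t[8] = 2, t[9] = 7, t[10] = 1, t[11] = 0, t[12] = 1, t[13] = 1, t[14] = 2.
The sequence repeats with period 12.
So t[2118] = t[1 + ((2118-1) mod 12)] = t[6] = 5.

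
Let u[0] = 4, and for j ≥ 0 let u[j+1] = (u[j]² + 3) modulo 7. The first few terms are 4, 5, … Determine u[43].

Listing terms: u[0] = 4,  u[1] = 5,  u[2] = 0,  u[3] = 3,  u[4] = 5.
Since u[4] = u[1] = 5, the sequence is eventually periodic: after a pre-period of length 1 it cycles with period 3.
For j ≥ 1, u[j] depends only on (j - 1) mod 3. (43 - 1) mod 3 = 0, so u[43] = u[1] = 5.

5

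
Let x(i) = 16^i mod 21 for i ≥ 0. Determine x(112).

16

Computing terms: x(0) = 1; x(1) = 16; x(2) = 4; x(3) = 1.
The sequence repeats with period 3.
(112 - 0) mod 3 = 1, so x(112) = x(1) = 16.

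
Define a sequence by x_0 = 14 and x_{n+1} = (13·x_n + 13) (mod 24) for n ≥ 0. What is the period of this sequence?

Listing terms: x_0 = 14; x_1 = 3; x_2 = 4; x_3 = 17; x_4 = 18; x_5 = 7; x_6 = 8; x_7 = 21; x_8 = 22; x_9 = 11; x_{10} = 12; x_{11} = 1; x_{12} = 2; x_{13} = 15; x_{14} = 16; x_{15} = 5; x_{16} = 6; x_{17} = 19; x_{18} = 20; x_{19} = 9; x_{20} = 10; x_{21} = 23; x_{22} = 0; x_{23} = 13; x_{24} = 14.
The sequence repeats with period 24.

24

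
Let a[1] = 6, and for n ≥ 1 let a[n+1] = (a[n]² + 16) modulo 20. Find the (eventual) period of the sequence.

Listing terms: a[1] = 6,  a[2] = 12,  a[3] = 0,  a[4] = 16,  a[5] = 12.
Since a[5] = a[2] = 12, the sequence is eventually periodic: after a pre-period of length 1 it cycles with period 3.

3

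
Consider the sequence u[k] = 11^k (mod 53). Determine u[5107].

7

u[0] = 1, u[1] = 11, u[2] = 15, u[3] = 6, u[4] = 13, u[5] = 37, u[6] = 36, u[7] = 25, u[8] = 10, u[9] = 4, u[10] = 44, u[11] = 7, u[12] = 24, u[13] = 52, u[14] = 42, u[15] = 38, u[16] = 47, u[17] = 40, u[18] = 16, u[19] = 17, u[20] = 28, u[21] = 43, u[22] = 49, u[23] = 9, u[24] = 46, u[25] = 29, u[26] = 1.
Since u[26] = u[0] = 1, the sequence is periodic with period 26.
So u[5107] = u[0 + ((5107-0) mod 26)] = u[11] = 7.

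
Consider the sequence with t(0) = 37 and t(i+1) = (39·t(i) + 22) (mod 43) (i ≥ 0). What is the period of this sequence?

14

We have t(0) = 37, t(1) = 3, t(2) = 10, t(3) = 25, t(4) = 8, t(5) = 33, t(6) = 19, t(7) = 32, t(8) = 23, t(9) = 16, t(10) = 1, t(11) = 18, t(12) = 36, t(13) = 7, t(14) = 37.
Since t(14) = t(0) = 37, the sequence is periodic with period 14.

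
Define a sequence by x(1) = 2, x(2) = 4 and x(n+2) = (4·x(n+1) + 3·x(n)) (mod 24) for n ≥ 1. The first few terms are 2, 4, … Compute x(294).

Computing terms: x(1) = 2,  x(2) = 4,  x(3) = 22,  x(4) = 4,  x(5) = 10,  x(6) = 4,  x(7) = 22.
Since (x(6), x(7)) = (x(2), x(3)) = (4, 22) (two consecutive terms determine the rest), the sequence is eventually periodic: after a pre-period of length 1 it cycles with period 4.
For n ≥ 2, x(n) depends only on (n - 2) mod 4. (294 - 2) mod 4 = 0, so x(294) = x(2) = 4.

4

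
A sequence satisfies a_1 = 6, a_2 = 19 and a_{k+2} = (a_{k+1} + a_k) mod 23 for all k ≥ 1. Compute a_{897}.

We have a_1 = 6,  a_2 = 19,  a_3 = 2,  a_4 = 21,  a_5 = 0,  a_6 = 21,  a_7 = 21,  a_8 = 19,  a_9 = 17,  a_{10} = 13,  a_{11} = 7,  a_{12} = 20,  a_{13} = 4,  a_{14} = 1,  a_{15} = 5,  a_{16} = 6,  a_{17} = 11,  a_{18} = 17,  a_{19} = 5,  a_{20} = 22,  a_{21} = 4,  a_{22} = 3,  a_{23} = 7,  a_{24} = 10,  a_{25} = 17,  a_{26} = 4,  a_{27} = 21,  a_{28} = 2,  a_{29} = 0,  a_{30} = 2,  a_{31} = 2,  a_{32} = 4,  a_{33} = 6,  a_{34} = 10,  a_{35} = 16,  a_{36} = 3,  a_{37} = 19,  a_{38} = 22,  a_{39} = 18,  a_{40} = 17,  a_{41} = 12,  a_{42} = 6,  a_{43} = 18,  a_{44} = 1,  a_{45} = 19,  a_{46} = 20,  a_{47} = 16,  a_{48} = 13,  a_{49} = 6,  a_{50} = 19.
Since (a_{49}, a_{50}) = (a_1, a_2) = (6, 19) (two consecutive terms determine the rest), the sequence is periodic with period 48.
So a_{897} = a_{1 + ((897-1) mod 48)} = a_{33} = 6.

6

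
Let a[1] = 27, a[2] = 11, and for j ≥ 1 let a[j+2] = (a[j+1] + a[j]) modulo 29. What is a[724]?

We have a[1] = 27; a[2] = 11; a[3] = 9; a[4] = 20; a[5] = 0; a[6] = 20; a[7] = 20; a[8] = 11; a[9] = 2; a[10] = 13; a[11] = 15; a[12] = 28; a[13] = 14; a[14] = 13; a[15] = 27; a[16] = 11.
The sequence repeats with period 14.
(724 - 1) mod 14 = 9, so a[724] = a[10] = 13.

13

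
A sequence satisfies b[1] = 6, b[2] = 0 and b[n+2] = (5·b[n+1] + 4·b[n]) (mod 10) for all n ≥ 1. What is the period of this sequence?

4

We have b[1] = 6,  b[2] = 0,  b[3] = 4,  b[4] = 0,  b[5] = 6,  b[6] = 0.
The sequence repeats with period 4.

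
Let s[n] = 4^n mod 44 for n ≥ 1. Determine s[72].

Computing terms: s[1] = 4; s[2] = 16; s[3] = 20; s[4] = 36; s[5] = 12; s[6] = 4.
The sequence repeats with period 5.
So s[72] = s[1 + ((72-1) mod 5)] = s[2] = 16.

16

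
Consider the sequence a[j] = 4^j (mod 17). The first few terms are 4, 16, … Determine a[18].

a[1] = 4; a[2] = 16; a[3] = 13; a[4] = 1; a[5] = 4.
The sequence repeats with period 4.
(18 - 1) mod 4 = 1, so a[18] = a[2] = 16.

16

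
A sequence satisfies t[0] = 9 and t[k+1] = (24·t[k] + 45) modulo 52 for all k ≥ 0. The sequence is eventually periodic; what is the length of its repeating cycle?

12

Listing terms: t[0] = 9; t[1] = 1; t[2] = 17; t[3] = 37; t[4] = 49; t[5] = 25; t[6] = 21; t[7] = 29; t[8] = 13; t[9] = 45; t[10] = 33; t[11] = 5; t[12] = 9.
The sequence repeats with period 12.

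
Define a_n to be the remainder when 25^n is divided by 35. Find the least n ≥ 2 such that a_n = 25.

4

a_1 = 25,  a_2 = 30,  a_3 = 15,  a_4 = 25.
Since a_4 = a_1 = 25, the sequence is periodic with period 3.
The value 25 next appears (with n ≥ 2) at a_4.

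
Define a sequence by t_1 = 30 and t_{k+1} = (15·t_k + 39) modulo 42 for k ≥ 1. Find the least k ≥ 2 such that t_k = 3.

Listing terms: t_1 = 30; t_2 = 27; t_3 = 24; t_4 = 21; t_5 = 18; t_6 = 15; t_7 = 12; t_8 = 9; t_9 = 6; t_{10} = 3; t_{11} = 0; t_{12} = 39; t_{13} = 36; t_{14} = 33; t_{15} = 30.
Since t_{15} = t_1 = 30, the sequence is periodic with period 14.
The value 3 first appears (with k ≥ 2) at t_{10}.

10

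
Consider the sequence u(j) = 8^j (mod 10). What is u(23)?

Listing terms: u(0) = 1, u(1) = 8, u(2) = 4, u(3) = 2, u(4) = 6, u(5) = 8.
Since u(5) = u(1) = 8, the sequence is eventually periodic: after a pre-period of length 1 it cycles with period 4.
For j ≥ 1, u(j) depends only on (j - 1) mod 4. (23 - 1) mod 4 = 2, so u(23) = u(3) = 2.

2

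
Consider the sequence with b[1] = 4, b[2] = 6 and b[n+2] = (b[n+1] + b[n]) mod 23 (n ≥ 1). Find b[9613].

1

Computing terms: b[1] = 4, b[2] = 6, b[3] = 10, b[4] = 16, b[5] = 3, b[6] = 19, b[7] = 22, b[8] = 18, b[9] = 17, b[10] = 12, b[11] = 6, b[12] = 18, b[13] = 1, b[14] = 19, b[15] = 20, b[16] = 16, b[17] = 13, b[18] = 6, b[19] = 19, b[20] = 2, b[21] = 21, b[22] = 0, b[23] = 21, b[24] = 21, b[25] = 19, b[26] = 17, b[27] = 13, b[28] = 7, b[29] = 20, b[30] = 4, b[31] = 1, b[32] = 5, b[33] = 6, b[34] = 11, b[35] = 17, b[36] = 5, b[37] = 22, b[38] = 4, b[39] = 3, b[40] = 7, b[41] = 10, b[42] = 17, b[43] = 4, b[44] = 21, b[45] = 2, b[46] = 0, b[47] = 2, b[48] = 2, b[49] = 4, b[50] = 6.
The sequence repeats with period 48.
So b[9613] = b[1 + ((9613-1) mod 48)] = b[13] = 1.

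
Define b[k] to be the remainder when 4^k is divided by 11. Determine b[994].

3

We have b[0] = 1, b[1] = 4, b[2] = 5, b[3] = 9, b[4] = 3, b[5] = 1.
The sequence repeats with period 5.
So b[994] = b[0 + ((994-0) mod 5)] = b[4] = 3.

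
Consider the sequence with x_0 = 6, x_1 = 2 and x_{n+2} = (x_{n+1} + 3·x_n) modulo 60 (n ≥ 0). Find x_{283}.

26

x_0 = 6; x_1 = 2; x_2 = 20; x_3 = 26; x_4 = 26; x_5 = 44; x_6 = 2; x_7 = 14; x_8 = 20; x_9 = 2; x_{10} = 2; x_{11} = 8; x_{12} = 14; x_{13} = 38; x_{14} = 20; x_{15} = 14; x_{16} = 14; x_{17} = 56; x_{18} = 38; x_{19} = 26; x_{20} = 20; x_{21} = 38; x_{22} = 38; x_{23} = 32; x_{24} = 26; x_{25} = 2; x_{26} = 20.
Since (x_{25}, x_{26}) = (x_1, x_2) = (2, 20) (two consecutive terms determine the rest), the sequence is eventually periodic: after a pre-period of length 1 it cycles with period 24.
For n ≥ 1, x_n depends only on (n - 1) mod 24. (283 - 1) mod 24 = 18, so x_{283} = x_{19} = 26.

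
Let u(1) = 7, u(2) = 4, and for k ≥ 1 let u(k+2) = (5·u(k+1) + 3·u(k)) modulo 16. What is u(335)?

0

We have u(1) = 7; u(2) = 4; u(3) = 9; u(4) = 9; u(5) = 8; u(6) = 3; u(7) = 7; u(8) = 12; u(9) = 1; u(10) = 9; u(11) = 0; u(12) = 11; u(13) = 7; u(14) = 4.
Since (u(13), u(14)) = (u(1), u(2)) = (7, 4) (two consecutive terms determine the rest), the sequence is periodic with period 12.
So u(335) = u(1 + ((335-1) mod 12)) = u(11) = 0.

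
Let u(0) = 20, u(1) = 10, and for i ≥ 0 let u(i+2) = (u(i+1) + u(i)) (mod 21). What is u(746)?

12

Listing terms: u(0) = 20; u(1) = 10; u(2) = 9; u(3) = 19; u(4) = 7; u(5) = 5; u(6) = 12; u(7) = 17; u(8) = 8; u(9) = 4; u(10) = 12; u(11) = 16; u(12) = 7; u(13) = 2; u(14) = 9; u(15) = 11; u(16) = 20; u(17) = 10.
Since (u(16), u(17)) = (u(0), u(1)) = (20, 10) (two consecutive terms determine the rest), the sequence is periodic with period 16.
So u(746) = u(0 + ((746-0) mod 16)) = u(10) = 12.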